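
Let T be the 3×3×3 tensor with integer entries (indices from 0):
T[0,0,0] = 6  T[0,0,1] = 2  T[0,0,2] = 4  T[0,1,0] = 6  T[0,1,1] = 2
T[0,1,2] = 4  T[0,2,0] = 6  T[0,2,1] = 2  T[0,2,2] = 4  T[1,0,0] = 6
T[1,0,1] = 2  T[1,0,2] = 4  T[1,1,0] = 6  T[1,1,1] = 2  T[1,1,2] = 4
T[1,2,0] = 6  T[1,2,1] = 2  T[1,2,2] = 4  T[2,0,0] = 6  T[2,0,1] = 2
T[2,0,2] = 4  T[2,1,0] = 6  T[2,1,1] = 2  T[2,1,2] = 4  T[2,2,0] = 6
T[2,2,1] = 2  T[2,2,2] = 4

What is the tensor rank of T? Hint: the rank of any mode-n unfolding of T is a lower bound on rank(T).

Lower bound: T ≠ 0 (e.g. T[0,0,0] = 6), so rank(T) ≥ 1.
Upper bound: the mode-1 fibre T[:,0,0] = [6, 6, 6] gives a = [1, 1, 1] (primitive direction); the mode-2 fibre T[0,:,0] = [6, 6, 6] gives b = [1, 1, 1]; then c[k] = T[0,0,k] / (a[0]·b[0]) = [6, 2, 4] / 1 = [6, 2, 4].
Expanding [1, 1, 1] ⊗ [1, 1, 1] ⊗ [6, 2, 4] reproduces all 27 entries of T, so T = [1, 1, 1] ⊗ [1, 1, 1] ⊗ [6, 2, 4] and rank(T) ≤ 1.
These bounds meet, so rank(T) = 1.

1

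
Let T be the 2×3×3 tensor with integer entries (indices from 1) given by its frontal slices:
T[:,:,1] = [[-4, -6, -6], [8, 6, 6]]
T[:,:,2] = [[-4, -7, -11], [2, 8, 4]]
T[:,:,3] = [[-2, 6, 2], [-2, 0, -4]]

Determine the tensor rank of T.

Lower bound: the mode-2 unfolding of T (rows indexed by j, columns by (i,k) = (1,1), (1,2), (1,3), (2,1), (2,2), (2,3)) is [[-4, -4, -2, 8, 2, -2], [-6, -7, 6, 6, 8, 0], [-6, -11, 2, 6, 4, -4]].
There the 3×3 minor on rows j ∈ {1, 2, 3}, columns (i,k) ∈ {(1,1), (1,2), (1,3)} is det [[-4, -4, -2], [-6, -7, 6], [-6, -11, 2]] = -160 ≠ 0, so this unfolding has rank ≥ 3; CP rank is at least every unfolding rank, so rank(T) ≥ 3. (Flattening ranks never certify an upper bound on CP rank; for that we must actually write T with 3 rank-1 terms.)
Upper bound: T is a sum of 3 rank-1 terms, T = (1, -2) ⊗ (2, 1, 1) ⊗ (-2, -1, 0) + (1, 1) ⊗ (1, -1, 1) ⊗ (0, -2, -2) + (2, -1) ⊗ (0, 1, 1) ⊗ (-2, -4, 2) (one valid choice — decompositions are not unique — normalised so each a, b is primitive with positive first nonzero entry; check it by expanding all entries), so rank(T) ≤ 3.
These bounds meet, so rank(T) = 3.

3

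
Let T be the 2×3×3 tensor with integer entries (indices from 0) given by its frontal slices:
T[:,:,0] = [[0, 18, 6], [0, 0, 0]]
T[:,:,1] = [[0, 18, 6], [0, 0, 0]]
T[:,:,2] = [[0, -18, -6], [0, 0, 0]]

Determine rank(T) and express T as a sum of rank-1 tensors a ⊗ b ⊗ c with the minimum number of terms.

rank(T) = 1

Lower bound: T ≠ 0 (e.g. T[0,1,0] = 18), so rank(T) ≥ 1.
Upper bound: if T = a ⊗ b ⊗ c then every fibre of T is a multiple of the corresponding factor, so read the factors off the fibres through the nonzero entry T[0,1,0] = 18.
The mode-1 fibre T[:,1,0] = [18, 0] gives a = [1, 0] (primitive direction); the mode-2 fibre T[0,:,0] = [0, 18, 6] gives b = [0, 3, 1]; then c[k] = T[0,1,k] / (a[0]·b[1]) = [18, 18, -18] / 3 = [6, 6, -6].
Expanding [1, 0] ⊗ [0, 3, 1] ⊗ [6, 6, -6] reproduces all 18 entries of T, so T = [1, 0] ⊗ [0, 3, 1] ⊗ [6, 6, -6] and rank(T) ≤ 1.
These bounds meet, so rank(T) = 1.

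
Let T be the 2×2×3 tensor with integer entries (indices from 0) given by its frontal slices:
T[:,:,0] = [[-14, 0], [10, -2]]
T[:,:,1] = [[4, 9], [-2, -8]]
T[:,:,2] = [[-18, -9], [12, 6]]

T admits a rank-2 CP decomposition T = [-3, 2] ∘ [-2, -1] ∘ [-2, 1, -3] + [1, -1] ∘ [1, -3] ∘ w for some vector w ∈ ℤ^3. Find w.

Subtract the known terms from T to get the rank-1 residual R = [1, -1] ∘ [1, -3] ∘ w, so R[i,j,k] = a[i]·b[j]·w[k]. Pick indices with nonzero a[0]·b[0] = (1)·(1) = 1. Only the fibre through (0,0,·) is needed: R[0,0,:] = T[0,0,:] − Σₗ aₗ[0]bₗ[0]cₗ = [-14, 4, -18] − (-3)·(-2)·[-2, 1, -3] = [-2, -2, 0]. Then w[k] = R[0,0,k] / 1 for each k, giving w = [-2, -2, 0] / 1 = [-2, -2, 0].

w = [-2, -2, 0]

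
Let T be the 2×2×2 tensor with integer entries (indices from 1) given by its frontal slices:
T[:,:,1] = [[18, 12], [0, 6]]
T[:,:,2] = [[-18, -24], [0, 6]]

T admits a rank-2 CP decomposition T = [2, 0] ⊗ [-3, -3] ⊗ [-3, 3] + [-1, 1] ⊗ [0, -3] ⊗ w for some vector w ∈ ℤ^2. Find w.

Subtract the known terms from T to get the rank-1 residual R = [-1, 1] ⊗ [0, -3] ⊗ w, so R[i,j,k] = a[i]·b[j]·w[k]. Pick indices with nonzero a[1]·b[2] = (-1)·(-3) = 3. Only the fibre through (1,2,·) is needed: R[1,2,:] = T[1,2,:] − Σₗ aₗ[1]bₗ[2]cₗ = [12, -24] − (2)·(-3)·[-3, 3] = [-6, -6]. Then w[k] = R[1,2,k] / 3 for each k, giving w = [-6, -6] / 3 = [-2, -2].

w = [-2, -2]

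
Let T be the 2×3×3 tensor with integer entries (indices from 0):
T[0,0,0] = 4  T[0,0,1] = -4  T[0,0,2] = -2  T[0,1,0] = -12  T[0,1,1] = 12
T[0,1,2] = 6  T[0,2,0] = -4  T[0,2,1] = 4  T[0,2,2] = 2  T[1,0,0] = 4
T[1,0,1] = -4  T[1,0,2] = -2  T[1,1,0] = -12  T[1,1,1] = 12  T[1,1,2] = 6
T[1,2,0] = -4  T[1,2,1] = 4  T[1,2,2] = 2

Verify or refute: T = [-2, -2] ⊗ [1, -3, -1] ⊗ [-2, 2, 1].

Reconstruct entrywise from the claimed factors. For example, T[1,1,0] = -12 and Σₗ aₗ[1]bₗ[1]cₗ[0] = (-2)·(-3)·(-2) = -12; checking all 18 entries, every one matches. The claim holds.

Yes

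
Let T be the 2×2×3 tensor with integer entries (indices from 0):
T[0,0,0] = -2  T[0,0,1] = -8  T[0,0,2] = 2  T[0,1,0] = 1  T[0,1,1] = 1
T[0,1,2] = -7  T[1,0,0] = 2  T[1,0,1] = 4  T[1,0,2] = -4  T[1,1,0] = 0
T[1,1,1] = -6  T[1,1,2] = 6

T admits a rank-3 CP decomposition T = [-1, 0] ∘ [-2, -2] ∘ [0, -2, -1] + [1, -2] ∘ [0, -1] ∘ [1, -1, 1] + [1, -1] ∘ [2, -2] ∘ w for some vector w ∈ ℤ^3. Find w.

w = [-1, -2, 2]

Subtract the known terms from T to get the rank-1 residual R = [1, -1] ∘ [2, -2] ∘ w, so R[i,j,k] = a[i]·b[j]·w[k]. Pick indices with nonzero a[0]·b[0] = (1)·(2) = 2. Only the fibre through (0,0,·) is needed: R[0,0,:] = T[0,0,:] − Σₗ aₗ[0]bₗ[0]cₗ = [-2, -8, 2] − (-1)·(-2)·[0, -2, -1] − (1)·(0)·[1, -1, 1] = [-2, -4, 4]. Then w[k] = R[0,0,k] / 2 for each k, giving w = [-2, -4, 4] / 2 = [-1, -2, 2].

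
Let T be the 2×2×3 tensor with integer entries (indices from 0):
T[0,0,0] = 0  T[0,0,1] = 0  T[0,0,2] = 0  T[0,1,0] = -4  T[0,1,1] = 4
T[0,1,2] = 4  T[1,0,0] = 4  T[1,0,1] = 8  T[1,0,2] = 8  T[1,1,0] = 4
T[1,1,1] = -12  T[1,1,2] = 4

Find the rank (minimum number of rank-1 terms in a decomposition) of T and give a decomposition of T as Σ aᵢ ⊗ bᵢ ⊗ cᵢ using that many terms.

Lower bound: the mode-3 unfolding of T (rows indexed by k, columns by (i,j) = (0,0), (0,1), (1,0), (1,1)) is [[0, -4, 4, 4], [0, 4, 8, -12], [0, 4, 8, 4]].
There the 3×3 minor on rows k ∈ {0, 1, 2}, columns (i,j) ∈ {(0,1), (1,0), (1,1)} is det [[-4, 4, 4], [4, 8, -12], [4, 8, 4]] = -768 ≠ 0, so this unfolding has rank ≥ 3; CP rank is at least every unfolding rank, so rank(T) ≥ 3. (This is only a lower bound: in general the CP rank may exceed every unfolding rank, so we still need to exhibit 3 rank-1 terms summing to T.)
Upper bound: T is a sum of 3 rank-1 terms, T = [0, 1] ⊗ [1, 0] ⊗ [4, 8, 8] + [1, -1] ⊗ [0, 1] ⊗ [-4, 8, 0] + [1, 1] ⊗ [0, 1] ⊗ [0, -4, 4] (one valid choice — decompositions are not unique — normalised so each a, b is primitive with positive first nonzero entry; check it by expanding all entries), so rank(T) ≤ 3.
These bounds meet, so rank(T) = 3.

rank(T) = 3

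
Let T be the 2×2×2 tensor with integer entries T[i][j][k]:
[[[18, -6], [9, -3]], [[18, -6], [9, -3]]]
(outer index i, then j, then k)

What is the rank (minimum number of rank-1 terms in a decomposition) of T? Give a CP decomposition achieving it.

rank(T) = 1

Lower bound: T ≠ 0 (e.g. T[0,0,0] = 18), so rank(T) ≥ 1.
Upper bound: if T = a ⊗ b ⊗ c then every fibre of T is a multiple of the corresponding factor, so read the factors off the fibres through the nonzero entry T[0,0,0] = 18.
The mode-1 fibre T[:,0,0] = [18, 18] gives a = [1, 1] (primitive direction); the mode-2 fibre T[0,:,0] = [18, 9] gives b = [2, 1]; then c[k] = T[0,0,k] / (a[0]·b[0]) = [18, -6] / 2 = [9, -3].
Expanding [1, 1] ⊗ [2, 1] ⊗ [9, -3] reproduces all 8 entries of T, so T = [1, 1] ⊗ [2, 1] ⊗ [9, -3] and rank(T) ≤ 1.
These bounds meet, so rank(T) = 1.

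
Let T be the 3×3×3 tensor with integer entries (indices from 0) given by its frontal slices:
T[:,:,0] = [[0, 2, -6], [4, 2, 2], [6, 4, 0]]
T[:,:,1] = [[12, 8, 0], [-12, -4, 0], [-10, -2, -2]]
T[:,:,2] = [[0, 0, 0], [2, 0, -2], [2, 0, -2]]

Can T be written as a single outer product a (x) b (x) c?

The mode-3 unfolding of T (rows indexed by k, columns by (i,j) = (0,0), (0,1), (0,2), (1,0), (1,1), (1,2), (2,0), (2,1), (2,2)) is [[0, 2, -6, 4, 2, 2, 6, 4, 0], [12, 8, 0, -12, -4, 0, -10, -2, -2], [0, 0, 0, 2, 0, -2, 2, 0, -2]].
There the 3×3 minor on rows k ∈ {0, 1, 2}, columns (i,j) ∈ {(0,0), (0,1), (1,0)} is det [[0, 2, 4], [12, 8, -12], [0, 0, 2]] = -48 ≠ 0, so this unfolding has rank ≥ 3; CP rank is at least every unfolding rank, so rank(T) ≥ 3.
In particular rank(T) ≥ 3 > 1, so T is not rank-1.

No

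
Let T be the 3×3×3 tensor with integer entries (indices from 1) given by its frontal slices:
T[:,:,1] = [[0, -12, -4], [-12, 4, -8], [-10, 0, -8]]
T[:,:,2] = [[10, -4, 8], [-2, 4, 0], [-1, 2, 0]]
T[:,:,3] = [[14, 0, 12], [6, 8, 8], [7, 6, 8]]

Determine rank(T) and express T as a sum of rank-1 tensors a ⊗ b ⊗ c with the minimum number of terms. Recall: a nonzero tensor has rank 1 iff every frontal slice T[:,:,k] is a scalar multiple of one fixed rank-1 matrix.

rank(T) = 3

Lower bound: the mode-3 unfolding of T (rows indexed by k, columns by (i,j) = (1,1), (1,2), (1,3), (2,1), (2,2), (2,3), (3,1), (3,2), (3,3)) is [[0, -12, -4, -12, 4, -8, -10, 0, -8], [10, -4, 8, -2, 4, 0, -1, 2, 0], [14, 0, 12, 6, 8, 8, 7, 6, 8]].
There the 3×3 minor on rows k ∈ {1, 2, 3}, columns (i,j) ∈ {(1,1), (1,2), (1,3)} is det [[0, -12, -4], [10, -4, 8], [14, 0, 12]] = -128 ≠ 0, so this unfolding has rank ≥ 3; CP rank is at least every unfolding rank, so rank(T) ≥ 3. (This is only a lower bound: in general the CP rank may exceed every unfolding rank, so we still need to exhibit 3 rank-1 terms summing to T.)
Upper bound: T is a sum of 3 rank-1 terms, T = [1, 0, 0] ⊗ [1, 0, 1] ⊗ [4, 8, 4] + [1, 1, 1] ⊗ [2, 1, 2] ⊗ [-4, 0, 4] + [2, -2, -1] ⊗ [1, -2, 0] ⊗ [2, 1, 1] (written with every a and b primitive with positive leading entry and the scale carried by c; CP decompositions are not unique, and this one is verified by expanding entrywise), so rank(T) ≤ 3.
These bounds meet, so rank(T) = 3.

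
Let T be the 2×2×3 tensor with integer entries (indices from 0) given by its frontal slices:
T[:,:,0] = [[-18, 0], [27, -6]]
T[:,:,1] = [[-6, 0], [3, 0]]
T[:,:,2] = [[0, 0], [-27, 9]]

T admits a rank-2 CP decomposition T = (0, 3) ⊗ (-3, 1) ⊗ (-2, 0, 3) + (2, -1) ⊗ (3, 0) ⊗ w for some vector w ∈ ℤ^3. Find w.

Subtract the known terms from T to get the rank-1 residual R = (2, -1) ⊗ (3, 0) ⊗ w, so R[i,j,k] = a[i]·b[j]·w[k]. Pick indices with nonzero a[0]·b[0] = (2)·(3) = 6. Only the fibre through (0,0,·) is needed: R[0,0,:] = T[0,0,:] − Σₗ aₗ[0]bₗ[0]cₗ = [-18, -6, 0] − (0)·(-3)·(-2, 0, 3) = [-18, -6, 0]. Then w[k] = R[0,0,k] / 6 for each k, giving w = [-18, -6, 0] / 6 = (-3, -1, 0).

w = (-3, -1, 0)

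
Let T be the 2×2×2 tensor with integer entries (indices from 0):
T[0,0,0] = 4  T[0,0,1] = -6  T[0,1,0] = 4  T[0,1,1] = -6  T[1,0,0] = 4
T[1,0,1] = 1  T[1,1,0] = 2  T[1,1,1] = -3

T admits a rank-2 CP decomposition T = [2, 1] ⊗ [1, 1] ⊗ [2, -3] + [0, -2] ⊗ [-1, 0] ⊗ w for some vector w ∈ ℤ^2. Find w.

w = [1, 2]

Subtract the known terms from T to get the rank-1 residual R = [0, -2] ⊗ [-1, 0] ⊗ w, so R[i,j,k] = a[i]·b[j]·w[k]. Pick indices with nonzero a[1]·b[0] = (-2)·(-1) = 2. Only the fibre through (1,0,·) is needed: R[1,0,:] = T[1,0,:] − Σₗ aₗ[1]bₗ[0]cₗ = [4, 1] − (1)·(1)·[2, -3] = [2, 4]. Then w[k] = R[1,0,k] / 2 for each k, giving w = [2, 4] / 2 = [1, 2].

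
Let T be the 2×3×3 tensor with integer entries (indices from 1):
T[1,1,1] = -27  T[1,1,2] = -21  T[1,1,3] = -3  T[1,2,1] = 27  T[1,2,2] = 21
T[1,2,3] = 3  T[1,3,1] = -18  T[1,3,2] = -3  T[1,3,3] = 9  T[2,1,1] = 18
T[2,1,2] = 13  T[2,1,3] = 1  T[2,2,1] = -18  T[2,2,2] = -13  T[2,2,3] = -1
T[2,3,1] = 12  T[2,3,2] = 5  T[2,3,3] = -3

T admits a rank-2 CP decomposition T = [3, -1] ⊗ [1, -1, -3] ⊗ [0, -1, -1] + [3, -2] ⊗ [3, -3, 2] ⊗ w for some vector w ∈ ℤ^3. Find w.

w = [-3, -2, 0]

Subtract the known terms from T to get the rank-1 residual R = [3, -2] ⊗ [3, -3, 2] ⊗ w, so R[i,j,k] = a[i]·b[j]·w[k]. Pick indices with nonzero a[1]·b[1] = (3)·(3) = 9. Only the fibre through (1,1,·) is needed: R[1,1,:] = T[1,1,:] − Σₗ aₗ[1]bₗ[1]cₗ = [-27, -21, -3] − (3)·(1)·[0, -1, -1] = [-27, -18, 0]. Then w[k] = R[1,1,k] / 9 for each k, giving w = [-27, -18, 0] / 9 = [-3, -2, 0].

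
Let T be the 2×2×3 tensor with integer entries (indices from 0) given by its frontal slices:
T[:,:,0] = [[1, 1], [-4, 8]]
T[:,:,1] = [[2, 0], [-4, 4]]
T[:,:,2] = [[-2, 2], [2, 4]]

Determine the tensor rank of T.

3

Lower bound: the mode-3 unfolding of T (rows indexed by k, columns by (i,j) = (0,0), (0,1), (1,0), (1,1)) is [[1, 1, -4, 8], [2, 0, -4, 4], [-2, 2, 2, 4]].
There the 3×3 minor on rows k ∈ {0, 1, 2}, columns (i,j) ∈ {(0,0), (0,1), (1,0)} is det [[1, 1, -4], [2, 0, -4], [-2, 2, 2]] = -4 ≠ 0, so this unfolding has rank ≥ 3; CP rank is at least every unfolding rank, so rank(T) ≥ 3. (Flattening ranks never certify an upper bound on CP rank; for that we must actually write T with 3 rank-1 terms.)
Upper bound: T is a sum of 3 rank-1 terms, T = [0, 1] ⊗ [1, -2] ⊗ [-4, -2, -2] + [1, -1] ⊗ [1, 0] ⊗ [0, 2, -4] + [1, 0] ⊗ [1, 1] ⊗ [1, 0, 2] (written with every a and b primitive with positive leading entry and the scale carried by c; CP decompositions are not unique, and this one is verified by expanding entrywise), so rank(T) ≤ 3.
These bounds meet, so rank(T) = 3.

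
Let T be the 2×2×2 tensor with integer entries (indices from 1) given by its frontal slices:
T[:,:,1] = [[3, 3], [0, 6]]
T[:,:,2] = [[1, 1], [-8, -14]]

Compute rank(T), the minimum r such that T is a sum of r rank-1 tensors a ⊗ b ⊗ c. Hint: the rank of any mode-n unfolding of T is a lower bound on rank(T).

Lower bound: in the mode-2 unfolding of T (rows indexed by j, columns by (i,k)) the 2×2 minor on rows j ∈ {1, 2}, columns (i,k) ∈ {(1,1), (2,1)} is det [[3, 0], [3, 6]] = 18 ≠ 0, so that unfolding has rank ≥ 2 and hence rank(T) ≥ 2 (CP rank is at least every unfolding rank, though it can be larger).
Upper bound: with S_k = T[:,:,k], the two rank-1 terms a₁b₁ᵀ, a₂b₂ᵀ are the rank-1 members of the pencil x·S₁ + y·S₂.
det(x·S₁ + y·S₂) is 18·x² − 12·xy − 6·y² = 6·(x − y)(3·x + y), vanishing at (x:y) = (1:1) and (1:-3).
M₁ = S₁ + S₂ = [[4, 4], [-8, -8]] = 4·(1, -2)(1, 1)ᵀ and M₂ = S₁ − 3·S₂ = [[0, 0], [24, 48]] = 24·(0, 1)(1, 2)ᵀ, so take a₁ = (1, -2), b₁ = (1, 1), a₂ = (0, 1), b₂ = (1, 2).
Each slice is an integer combination of E₁ = a₁b₁ᵀ and E₂ = a₂b₂ᵀ: S₁ = 3·E₁ + 6·E₂, S₂ = E₁ − 6·E₂; reading off coefficients, c₁ = (3, 1) and c₂ = (6, -6).
Hence T = (1, -2) ⊗ (1, 1) ⊗ (3, 1) + (0, 1) ⊗ (1, 2) ⊗ (6, -6), so rank(T) ≤ 2.
These bounds meet, so rank(T) = 2.

2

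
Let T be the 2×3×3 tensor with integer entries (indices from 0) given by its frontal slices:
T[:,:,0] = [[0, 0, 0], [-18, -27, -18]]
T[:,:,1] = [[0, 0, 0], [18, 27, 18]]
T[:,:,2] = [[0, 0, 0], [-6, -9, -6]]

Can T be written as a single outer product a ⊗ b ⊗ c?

Yes

If T = a ⊗ b ⊗ c then every fibre of T is a multiple of the corresponding factor, so read the factors off the fibres through the nonzero entry T[1,0,0] = -18.
The mode-1 fibre T[:,0,0] = [0, -18] gives a = (0, 1) (primitive direction); the mode-2 fibre T[1,:,0] = [-18, -27, -18] gives b = (2, 3, 2); then c[k] = T[1,0,k] / (a[1]·b[0]) = [-18, 18, -6] / 2 = (-9, 9, -3).
Expanding (0, 1) ⊗ (2, 3, 2) ⊗ (-9, 9, -3) reproduces all 18 entries of T, so T = (0, 1) ⊗ (2, 3, 2) ⊗ (-9, 9, -3) and rank(T) ≤ 1.
Equivalently every frontal slice T[:,:,k] is c[k] times the rank-1 matrix (0, 1) ⊗ (2, 3, 2). So T has rank 1 (it is nonzero).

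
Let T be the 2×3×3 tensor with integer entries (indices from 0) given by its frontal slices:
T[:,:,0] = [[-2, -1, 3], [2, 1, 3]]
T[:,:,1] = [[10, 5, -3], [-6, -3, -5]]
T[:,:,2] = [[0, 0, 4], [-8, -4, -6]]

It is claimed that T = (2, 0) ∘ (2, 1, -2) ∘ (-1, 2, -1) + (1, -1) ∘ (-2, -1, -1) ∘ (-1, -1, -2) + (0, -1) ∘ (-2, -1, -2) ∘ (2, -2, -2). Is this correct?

Reconstruct entry (0,2,0) from the claimed factors: Σₗ aₗ[0]bₗ[2]cₗ[0] = (2)·(-2)·(-1) + (1)·(-1)·(-1) + (0)·(-2)·(2) = 5, but T[0,2,0] = 3. The claim is false.

No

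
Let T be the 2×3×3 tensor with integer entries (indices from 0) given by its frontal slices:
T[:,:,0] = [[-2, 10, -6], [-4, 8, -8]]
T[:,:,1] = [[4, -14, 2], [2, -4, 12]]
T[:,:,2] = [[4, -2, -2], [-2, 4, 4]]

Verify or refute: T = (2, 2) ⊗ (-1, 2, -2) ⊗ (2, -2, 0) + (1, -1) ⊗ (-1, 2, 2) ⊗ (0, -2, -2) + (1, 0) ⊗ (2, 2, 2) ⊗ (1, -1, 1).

Reconstruct entrywise from the claimed factors. For example, T[0,0,1] = 4 and Σₗ aₗ[0]bₗ[0]cₗ[1] = (2)·(-1)·(-2) + (1)·(-1)·(-2) + (1)·(2)·(-1) = 4; checking all 18 entries, every one matches. The claim holds.

Yes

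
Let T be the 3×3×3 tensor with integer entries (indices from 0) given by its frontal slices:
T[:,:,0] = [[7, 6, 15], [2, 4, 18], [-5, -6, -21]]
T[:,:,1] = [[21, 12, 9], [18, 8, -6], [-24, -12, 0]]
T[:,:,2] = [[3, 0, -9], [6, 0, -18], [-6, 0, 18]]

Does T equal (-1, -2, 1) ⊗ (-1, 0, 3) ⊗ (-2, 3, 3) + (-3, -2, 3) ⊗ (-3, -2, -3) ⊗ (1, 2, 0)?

Reconstruct entry (2,0,0) from the claimed factors: Σₗ aₗ[2]bₗ[0]cₗ[0] = (1)·(-1)·(-2) + (3)·(-3)·(1) = -7, but T[2,0,0] = -5. The claim is false.

No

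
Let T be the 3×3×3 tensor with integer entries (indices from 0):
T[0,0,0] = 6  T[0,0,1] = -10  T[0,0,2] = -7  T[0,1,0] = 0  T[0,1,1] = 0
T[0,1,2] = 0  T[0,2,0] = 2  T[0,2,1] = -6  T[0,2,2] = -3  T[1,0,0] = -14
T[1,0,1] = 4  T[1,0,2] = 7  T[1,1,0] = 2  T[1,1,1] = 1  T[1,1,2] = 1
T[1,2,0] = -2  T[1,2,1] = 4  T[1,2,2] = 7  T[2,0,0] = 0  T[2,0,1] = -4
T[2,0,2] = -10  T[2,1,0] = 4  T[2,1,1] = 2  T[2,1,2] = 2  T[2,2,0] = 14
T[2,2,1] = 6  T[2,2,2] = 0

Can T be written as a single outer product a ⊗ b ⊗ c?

No

The mode-3 unfolding of T (rows indexed by k, columns by (i,j) = (0,0), (0,1), (0,2), (1,0), (1,1), (1,2), (2,0), (2,1), (2,2)) is [[6, 0, 2, -14, 2, -2, 0, 4, 14], [-10, 0, -6, 4, 1, 4, -4, 2, 6], [-7, 0, -3, 7, 1, 7, -10, 2, 0]].
There the 3×3 minor on rows k ∈ {0, 1, 2}, columns (i,j) ∈ {(0,0), (0,2), (1,0)} is det [[6, 2, -14], [-10, -6, 4], [-7, -3, 7]] = 72 ≠ 0, so this unfolding has rank ≥ 3; CP rank is at least every unfolding rank, so rank(T) ≥ 3.
In particular rank(T) ≥ 3 > 1, so T is not rank-1.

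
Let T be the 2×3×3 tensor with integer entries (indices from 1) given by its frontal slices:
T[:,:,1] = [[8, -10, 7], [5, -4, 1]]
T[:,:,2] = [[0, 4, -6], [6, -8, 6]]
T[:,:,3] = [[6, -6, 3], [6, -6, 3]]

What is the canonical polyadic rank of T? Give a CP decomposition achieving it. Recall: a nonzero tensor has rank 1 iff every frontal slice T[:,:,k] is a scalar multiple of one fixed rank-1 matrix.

Lower bound: the mode-1 unfolding of T (rows indexed by i, columns by (j,k) = (1,1), (1,2), (1,3), (2,1), (2,2), (2,3), (3,1), (3,2), (3,3)) is [[8, 0, 6, -10, 4, -6, 7, -6, 3], [5, 6, 6, -4, -8, -6, 1, 6, 3]].
There the 2×2 minor on rows i ∈ {1, 2}, columns (j,k) ∈ {(1,1), (1,2)} is det [[8, 0], [5, 6]] = 48 ≠ 0, so this unfolding has rank ≥ 2; CP rank is at least every unfolding rank, so rank(T) ≥ 2. (This is only a lower bound: in general the CP rank may exceed every unfolding rank, so we still need to exhibit 2 rank-1 terms summing to T.)
Upper bound — finding two terms. Write S_k = T[:,:,k] for the frontal slices: S₁ = [[8, -10, 7], [5, -4, 1]], S₂ = [[0, 4, -6], [6, -8, 6]], S₃ = [[6, -6, 3], [6, -6, 3]].
If T = a₁ (x) b₁ (x) c₁ + a₂ (x) b₂ (x) c₂ then each S_k = c₁[k]·a₁b₁ᵀ + c₂[k]·a₂b₂ᵀ. S₁ and S₂ are linearly independent, so a₁b₁ᵀ and a₂b₂ᵀ must span the same plane of matrices: they are the rank-1 matrices of the form x·S₁ + y·S₂.
The 2×2 minor of x·S₁ + y·S₂ on rows {1,2}, columns {1,2} is 18·x² − 24·xy − 24·y² = 6·(x − 2·y)(3·x + 2·y), vanishing at (x:y) = (2:1) and (2:-3).
M₁ = 2·S₁ + S₂ = [[16, -16, 8], [16, -16, 8]] = 8·(1, 1)(2, -2, 1)ᵀ and M₂ = 2·S₁ − 3·S₂ = [[16, -32, 32], [-8, 16, -16]] = 8·(2, -1)(1, -2, 2)ᵀ, so take a₁ = (1, 1), b₁ = (2, -2, 1), a₂ = (2, -1), b₂ = (1, -2, 2).
Each slice is an integer combination of E₁ = a₁b₁ᵀ and E₂ = a₂b₂ᵀ: S₁ = 3·E₁ + E₂, S₂ = 2·E₁ − 2·E₂, S₃ = 3·E₁; reading off coefficients, c₁ = (3, 2, 3) and c₂ = (1, -2, 0).
Hence T = (1, 1) (x) (2, -2, 1) (x) (3, 2, 3) + (2, -1) (x) (1, -2, 2) (x) (1, -2, 0), so rank(T) ≤ 2.
These bounds meet, so rank(T) = 2.

rank(T) = 2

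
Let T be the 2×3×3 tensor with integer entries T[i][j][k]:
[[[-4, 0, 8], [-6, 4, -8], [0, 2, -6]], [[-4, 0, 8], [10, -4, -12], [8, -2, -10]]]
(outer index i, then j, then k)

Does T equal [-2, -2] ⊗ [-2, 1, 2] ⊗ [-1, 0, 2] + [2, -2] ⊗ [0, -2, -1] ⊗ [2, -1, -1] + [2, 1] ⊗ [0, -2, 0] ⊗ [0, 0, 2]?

Reconstruct entrywise from the claimed factors. For example, T[0,2,0] = 0 and Σₗ aₗ[0]bₗ[2]cₗ[0] = (-2)·(2)·(-1) + (2)·(-1)·(2) + (2)·(0)·(0) = 0; checking all 18 entries, every one matches. The claim holds.

Yes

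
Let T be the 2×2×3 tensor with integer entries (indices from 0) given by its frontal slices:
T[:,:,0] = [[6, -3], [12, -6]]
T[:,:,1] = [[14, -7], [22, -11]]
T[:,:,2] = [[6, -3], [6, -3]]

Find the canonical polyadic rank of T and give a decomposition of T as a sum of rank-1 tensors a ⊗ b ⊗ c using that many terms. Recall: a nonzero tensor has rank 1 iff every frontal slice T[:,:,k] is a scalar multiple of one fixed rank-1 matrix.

Lower bound: the mode-1 unfolding of T (rows indexed by i, columns by (j,k) = (0,0), (0,1), (0,2), (1,0), (1,1), (1,2)) is [[6, 14, 6, -3, -7, -3], [12, 22, 6, -6, -11, -3]].
There the 2×2 minor on rows i ∈ {0, 1}, columns (j,k) ∈ {(0,0), (0,1)} is det [[6, 14], [12, 22]] = -36 ≠ 0, so this unfolding has rank ≥ 2; CP rank is at least every unfolding rank, so rank(T) ≥ 2. (This is only a lower bound: in general the CP rank may exceed every unfolding rank, so we still need to exhibit 2 rank-1 terms summing to T.)
Upper bound — finding two terms. Every mode-2 slice of T is a multiple of one matrix: T[:,j,:] = b[j]·M with b = (2, -1) and M = [[3, 7, 3], [6, 11, 3]] (rows indexed by i, columns by k). So it suffices to write M as a sum of two rank-1 matrices.
Splitting M by its rows (i = 0, 1), M = (1, 0)(3, 7, 3)ᵀ + (0, 1)(6, 11, 3)ᵀ.
Hence T = (1, 0) ⊗ (2, -1) ⊗ (3, 7, 3) + (0, 1) ⊗ (2, -1) ⊗ (6, 11, 3), so rank(T) ≤ 2.
These bounds meet, so rank(T) = 2.

rank(T) = 2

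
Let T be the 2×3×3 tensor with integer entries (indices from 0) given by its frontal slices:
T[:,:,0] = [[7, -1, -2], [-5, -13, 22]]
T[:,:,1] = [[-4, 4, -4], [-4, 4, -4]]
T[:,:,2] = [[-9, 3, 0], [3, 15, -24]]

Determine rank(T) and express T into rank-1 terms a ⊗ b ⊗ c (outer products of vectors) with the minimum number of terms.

Lower bound: the mode-3 unfolding of T (rows indexed by k, columns by (i,j) = (0,0), (0,1), (0,2), (1,0), (1,1), (1,2)) is [[7, -1, -2, -5, -13, 22], [-4, 4, -4, -4, 4, -4], [-9, 3, 0, 3, 15, -24]].
There the 2×2 minor on rows k ∈ {0, 1}, columns (i,j) ∈ {(0,0), (0,1)} is det [[7, -1], [-4, 4]] = 24 ≠ 0, so this unfolding has rank ≥ 2; CP rank is at least every unfolding rank, so rank(T) ≥ 2. (Unfolding ranks only ever bound the CP rank from below — rank(T) can be strictly larger than all of them — so the matching upper bound has to come from an explicit 2-term decomposition.)
Upper bound — finding two terms. Write S_k = T[:,:,k] for the frontal slices: S₀ = [[7, -1, -2], [-5, -13, 22]], S₁ = [[-4, 4, -4], [-4, 4, -4]], S₂ = [[-9, 3, 0], [3, 15, -24]].
If T = a₁ ⊗ b₁ ⊗ c₁ + a₂ ⊗ b₂ ⊗ c₂ then each S_k = c₁[k]·a₁b₁ᵀ + c₂[k]·a₂b₂ᵀ. S₀ and S₁ are linearly independent, so a₁b₁ᵀ and a₂b₂ᵀ must span the same plane of matrices: they are the rank-1 matrices of the form x·S₀ + y·S₁.
The 2×2 minor of x·S₀ + y·S₁ on rows {0,1}, columns {0,1} is −96·x² + 96·xy = (-96)·(x − y)(x), vanishing at (x:y) = (1:1) and (0:1).
M₁ = S₀ + S₁ = [[3, 3, -6], [-9, -9, 18]] = 3·[1, -3][1, 1, -2]ᵀ and M₂ = S₁ = [[-4, 4, -4], [-4, 4, -4]] = (-4)·[1, 1][1, -1, 1]ᵀ, so take a₁ = [1, -3], b₁ = [1, 1, -2], a₂ = [1, 1], b₂ = [1, -1, 1].
Each slice is an integer combination of E₁ = a₁b₁ᵀ and E₂ = a₂b₂ᵀ: S₀ = 3·E₁ + 4·E₂, S₁ = −4·E₂, S₂ = −3·E₁ − 6·E₂; reading off coefficients, c₁ = [3, 0, -3] and c₂ = [4, -4, -6].
Hence T = [1, -3] ⊗ [1, 1, -2] ⊗ [3, 0, -3] + [1, 1] ⊗ [1, -1, 1] ⊗ [4, -4, -6], so rank(T) ≤ 2.
These bounds meet, so rank(T) = 2.

rank(T) = 2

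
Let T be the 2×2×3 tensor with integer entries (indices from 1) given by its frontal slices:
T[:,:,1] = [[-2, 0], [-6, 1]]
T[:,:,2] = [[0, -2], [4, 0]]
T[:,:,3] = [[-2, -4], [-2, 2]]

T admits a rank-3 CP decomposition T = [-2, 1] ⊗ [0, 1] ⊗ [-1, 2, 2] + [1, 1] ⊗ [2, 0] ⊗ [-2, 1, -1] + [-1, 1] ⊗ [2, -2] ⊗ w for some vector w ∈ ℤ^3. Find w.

w = [-1, 1, 0]

Subtract the known terms from T to get the rank-1 residual R = [-1, 1] ⊗ [2, -2] ⊗ w, so R[i,j,k] = a[i]·b[j]·w[k]. Pick indices with nonzero a[1]·b[1] = (-1)·(2) = -2. Only the fibre through (1,1,·) is needed: R[1,1,:] = T[1,1,:] − Σₗ aₗ[1]bₗ[1]cₗ = [-2, 0, -2] − (-2)·(0)·[-1, 2, 2] − (1)·(2)·[-2, 1, -1] = [2, -2, 0]. Then w[k] = R[1,1,k] / -2 for each k, giving w = [2, -2, 0] / -2 = [-1, 1, 0].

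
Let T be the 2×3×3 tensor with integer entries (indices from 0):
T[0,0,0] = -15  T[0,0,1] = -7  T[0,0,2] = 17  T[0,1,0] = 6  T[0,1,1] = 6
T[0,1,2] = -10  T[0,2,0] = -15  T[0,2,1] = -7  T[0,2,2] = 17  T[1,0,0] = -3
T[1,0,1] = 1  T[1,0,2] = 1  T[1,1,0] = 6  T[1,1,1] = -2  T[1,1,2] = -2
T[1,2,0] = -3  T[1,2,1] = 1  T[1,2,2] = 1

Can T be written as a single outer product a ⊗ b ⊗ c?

No

The mode-1 unfolding of T (rows indexed by i, columns by (j,k) = (0,0), (0,1), (0,2), (1,0), (1,1), (1,2), (2,0), (2,1), (2,2)) is [[-15, -7, 17, 6, 6, -10, -15, -7, 17], [-3, 1, 1, 6, -2, -2, -3, 1, 1]].
There the 2×2 minor on rows i ∈ {0, 1}, columns (j,k) ∈ {(0,0), (0,1)} is det [[-15, -7], [-3, 1]] = -36 ≠ 0, so this unfolding has rank ≥ 2; CP rank is at least every unfolding rank, so rank(T) ≥ 2.
In particular rank(T) ≥ 2 > 1, so T is not rank-1.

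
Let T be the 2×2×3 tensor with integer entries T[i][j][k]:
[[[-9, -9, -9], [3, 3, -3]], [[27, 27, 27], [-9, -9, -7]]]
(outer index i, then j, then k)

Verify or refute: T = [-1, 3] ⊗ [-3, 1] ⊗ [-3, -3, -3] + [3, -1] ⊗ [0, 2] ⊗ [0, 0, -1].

Reconstruct entrywise from the claimed factors. For example, T[1,0,1] = 27 and Σₗ aₗ[1]bₗ[0]cₗ[1] = (3)·(-3)·(-3) + (-1)·(0)·(0) = 27; checking all 12 entries, every one matches. The claim holds.

Yes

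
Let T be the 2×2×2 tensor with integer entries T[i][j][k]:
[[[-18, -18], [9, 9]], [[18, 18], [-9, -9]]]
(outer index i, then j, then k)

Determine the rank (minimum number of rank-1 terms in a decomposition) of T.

1

Lower bound: T ≠ 0 (e.g. T[0,0,0] = -18), so rank(T) ≥ 1.
Upper bound: the mode-1 fibre T[:,0,0] = [-18, 18] gives a = [1, -1] (primitive direction); the mode-2 fibre T[0,:,0] = [-18, 9] gives b = [2, -1]; then c[k] = T[0,0,k] / (a[0]·b[0]) = [-18, -18] / 2 = [-9, -9].
Expanding [1, -1] (x) [2, -1] (x) [-9, -9] reproduces all 8 entries of T, so T = [1, -1] (x) [2, -1] (x) [-9, -9] and rank(T) ≤ 1.
These bounds meet, so rank(T) = 1.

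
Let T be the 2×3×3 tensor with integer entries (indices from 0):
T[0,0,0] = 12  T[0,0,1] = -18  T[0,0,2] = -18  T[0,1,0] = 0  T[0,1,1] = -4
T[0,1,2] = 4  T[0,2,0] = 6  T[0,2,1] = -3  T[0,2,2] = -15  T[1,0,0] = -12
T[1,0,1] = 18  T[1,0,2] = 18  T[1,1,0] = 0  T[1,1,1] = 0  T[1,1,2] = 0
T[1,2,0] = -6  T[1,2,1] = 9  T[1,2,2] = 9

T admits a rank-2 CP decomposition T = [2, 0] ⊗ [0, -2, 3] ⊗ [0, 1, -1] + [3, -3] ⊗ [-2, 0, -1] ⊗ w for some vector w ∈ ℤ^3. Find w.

w = [-2, 3, 3]

Subtract the known terms from T to get the rank-1 residual R = [3, -3] ⊗ [-2, 0, -1] ⊗ w, so R[i,j,k] = a[i]·b[j]·w[k]. Pick indices with nonzero a[0]·b[0] = (3)·(-2) = -6. Only the fibre through (0,0,·) is needed: R[0,0,:] = T[0,0,:] − Σₗ aₗ[0]bₗ[0]cₗ = [12, -18, -18] − (2)·(0)·[0, 1, -1] = [12, -18, -18]. Then w[k] = R[0,0,k] / -6 for each k, giving w = [12, -18, -18] / -6 = [-2, 3, 3].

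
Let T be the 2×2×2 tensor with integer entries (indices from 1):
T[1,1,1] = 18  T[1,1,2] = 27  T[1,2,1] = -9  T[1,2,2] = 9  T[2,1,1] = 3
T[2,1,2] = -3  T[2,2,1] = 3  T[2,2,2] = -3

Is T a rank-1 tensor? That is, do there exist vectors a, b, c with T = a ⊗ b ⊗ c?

No

The mode-2 unfolding of T (rows indexed by j, columns by (i,k) = (1,1), (1,2), (2,1), (2,2)) is [[18, 27, 3, -3], [-9, 9, 3, -3]].
There the 2×2 minor on rows j ∈ {1, 2}, columns (i,k) ∈ {(1,1), (1,2)} is det [[18, 27], [-9, 9]] = 405 ≠ 0, so this unfolding has rank ≥ 2; CP rank is at least every unfolding rank, so rank(T) ≥ 2.
In particular rank(T) ≥ 2 > 1, so T is not rank-1.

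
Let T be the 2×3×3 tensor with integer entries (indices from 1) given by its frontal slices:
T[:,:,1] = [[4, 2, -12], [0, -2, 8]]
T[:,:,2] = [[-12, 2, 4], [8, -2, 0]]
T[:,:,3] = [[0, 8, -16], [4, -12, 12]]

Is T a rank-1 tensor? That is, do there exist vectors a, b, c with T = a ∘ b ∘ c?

The mode-2 unfolding of T (rows indexed by j, columns by (i,k) = (1,1), (1,2), (1,3), (2,1), (2,2), (2,3)) is [[4, -12, 0, 0, 8, 4], [2, 2, 8, -2, -2, -12], [-12, 4, -16, 8, 0, 12]].
There the 3×3 minor on rows j ∈ {1, 2, 3}, columns (i,k) ∈ {(1,1), (1,2), (1,3)} is det [[4, -12, 0], [2, 2, 8], [-12, 4, -16]] = 512 ≠ 0, so this unfolding has rank ≥ 3; CP rank is at least every unfolding rank, so rank(T) ≥ 3.
In particular rank(T) ≥ 3 > 1, so T is not rank-1.

No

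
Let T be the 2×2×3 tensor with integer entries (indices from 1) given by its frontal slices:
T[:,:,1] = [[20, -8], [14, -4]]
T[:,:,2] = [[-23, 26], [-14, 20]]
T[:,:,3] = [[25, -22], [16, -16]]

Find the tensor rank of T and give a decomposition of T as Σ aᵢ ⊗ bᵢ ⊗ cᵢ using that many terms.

Lower bound: the mode-2 unfolding of T (rows indexed by j, columns by (i,k) = (1,1), (1,2), (1,3), (2,1), (2,2), (2,3)) is [[20, -23, 25, 14, -14, 16], [-8, 26, -22, -4, 20, -16]].
There the 2×2 minor on rows j ∈ {1, 2}, columns (i,k) ∈ {(1,1), (1,2)} is det [[20, -23], [-8, 26]] = 336 ≠ 0, so this unfolding has rank ≥ 2; CP rank is at least every unfolding rank, so rank(T) ≥ 2. (Unfolding ranks only ever bound the CP rank from below — rank(T) can be strictly larger than all of them — so the matching upper bound has to come from an explicit 2-term decomposition.)
Upper bound — finding two terms. Write S_k = T[:,:,k] for the frontal slices: S₁ = [[20, -8], [14, -4]], S₂ = [[-23, 26], [-14, 20]], S₃ = [[25, -22], [16, -16]].
If T = a₁ ⊗ b₁ ⊗ c₁ + a₂ ⊗ b₂ ⊗ c₂ then each S_k = c₁[k]·a₁b₁ᵀ + c₂[k]·a₂b₂ᵀ. S₁ and S₂ are linearly independent, so a₁b₁ᵀ and a₂b₂ᵀ must span the same plane of matrices: they are the rank-1 matrices of the form x·S₁ + y·S₂.
det(x·S₁ + y·S₂) is 32·x² + 16·xy − 96·y² = 16·(2·x − 3·y)(x + 2·y), vanishing at (x:y) = (3:2) and (2:-1).
M₁ = 3·S₁ + 2·S₂ = [[14, 28], [14, 28]] = 14·[1, 1][1, 2]ᵀ and M₂ = 2·S₁ − S₂ = [[63, -42], [42, -28]] = 7·[3, 2][3, -2]ᵀ, so take a₁ = [1, 1], b₁ = [1, 2], a₂ = [3, 2], b₂ = [3, -2].
Each slice is an integer combination of E₁ = a₁b₁ᵀ and E₂ = a₂b₂ᵀ: S₁ = 2·E₁ + 2·E₂, S₂ = 4·E₁ − 3·E₂, S₃ = −2·E₁ + 3·E₂; reading off coefficients, c₁ = [2, 4, -2] and c₂ = [2, -3, 3].
Hence T = [1, 1] ⊗ [1, 2] ⊗ [2, 4, -2] + [3, 2] ⊗ [3, -2] ⊗ [2, -3, 3], so rank(T) ≤ 2.
These bounds meet, so rank(T) = 2.

rank(T) = 2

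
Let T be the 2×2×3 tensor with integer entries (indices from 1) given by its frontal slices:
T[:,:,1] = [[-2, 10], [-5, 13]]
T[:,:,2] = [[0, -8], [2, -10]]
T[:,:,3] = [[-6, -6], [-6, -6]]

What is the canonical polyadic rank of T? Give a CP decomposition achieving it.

Lower bound: the mode-3 unfolding of T (rows indexed by k, columns by (i,j) = (1,1), (1,2), (2,1), (2,2)) is [[-2, 10, -5, 13], [0, -8, 2, -10], [-6, -6, -6, -6]].
There the 2×2 minor on rows k ∈ {1, 2}, columns (i,j) ∈ {(1,1), (1,2)} is det [[-2, 10], [0, -8]] = 16 ≠ 0, so this unfolding has rank ≥ 2; CP rank is at least every unfolding rank, so rank(T) ≥ 2. (This is only a lower bound: in general the CP rank may exceed every unfolding rank, so we still need to exhibit 2 rank-1 terms summing to T.)
Upper bound — finding two terms. Write S_k = T[:,:,k] for the frontal slices: S₁ = [[-2, 10], [-5, 13]], S₂ = [[0, -8], [2, -10]], S₃ = [[-6, -6], [-6, -6]].
If T = a₁ ∘ b₁ ∘ c₁ + a₂ ∘ b₂ ∘ c₂ then each S_k = c₁[k]·a₁b₁ᵀ + c₂[k]·a₂b₂ᵀ. S₁ and S₂ are linearly independent, so a₁b₁ᵀ and a₂b₂ᵀ must span the same plane of matrices: they are the rank-1 matrices of the form x·S₁ + y·S₂.
det(x·S₁ + y·S₂) is 24·x² − 40·xy + 16·y² = 8·(3·x − 2·y)(x − y), vanishing at (x:y) = (2:3) and (1:1).
M₁ = 2·S₁ + 3·S₂ = [[-4, -4], [-4, -4]] = (-4)·(1, 1)(1, 1)ᵀ and M₂ = S₁ + S₂ = [[-2, 2], [-3, 3]] = −(2, 3)(1, -1)ᵀ, so take a₁ = (1, 1), b₁ = (1, 1), a₂ = (2, 3), b₂ = (1, -1).
Each slice is an integer combination of E₁ = a₁b₁ᵀ and E₂ = a₂b₂ᵀ: S₁ = 4·E₁ − 3·E₂, S₂ = −4·E₁ + 2·E₂, S₃ = −6·E₁; reading off coefficients, c₁ = (4, -4, -6) and c₂ = (-3, 2, 0).
Hence T = (1, 1) ∘ (1, 1) ∘ (4, -4, -6) + (2, 3) ∘ (1, -1) ∘ (-3, 2, 0), so rank(T) ≤ 2.
These bounds meet, so rank(T) = 2.

rank(T) = 2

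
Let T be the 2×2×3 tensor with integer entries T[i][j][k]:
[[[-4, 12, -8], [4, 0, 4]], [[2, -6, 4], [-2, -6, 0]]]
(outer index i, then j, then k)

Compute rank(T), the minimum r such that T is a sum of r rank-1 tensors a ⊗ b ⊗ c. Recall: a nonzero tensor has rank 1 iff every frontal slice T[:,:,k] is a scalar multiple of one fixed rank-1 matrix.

2

Lower bound: the mode-3 unfolding of T (rows indexed by k, columns by (i,j) = (0,0), (0,1), (1,0), (1,1)) is [[-4, 4, 2, -2], [12, 0, -6, -6], [-8, 4, 4, 0]].
There the 2×2 minor on rows k ∈ {0, 1}, columns (i,j) ∈ {(0,0), (0,1)} is det [[-4, 4], [12, 0]] = -48 ≠ 0, so this unfolding has rank ≥ 2; CP rank is at least every unfolding rank, so rank(T) ≥ 2. (Unfolding ranks only ever bound the CP rank from below — rank(T) can be strictly larger than all of them — so the matching upper bound has to come from an explicit 2-term decomposition.)
Upper bound — finding two terms. Write S_k = T[:,:,k] for the frontal slices: S₀ = [[-4, 4], [2, -2]], S₁ = [[12, 0], [-6, -6]], S₂ = [[-8, 4], [4, 0]].
If T = a₁ ⊗ b₁ ⊗ c₁ + a₂ ⊗ b₂ ⊗ c₂ then each S_k = c₁[k]·a₁b₁ᵀ + c₂[k]·a₂b₂ᵀ. S₀ and S₁ are linearly independent, so a₁b₁ᵀ and a₂b₂ᵀ must span the same plane of matrices: they are the rank-1 matrices of the form x·S₀ + y·S₁.
det(x·S₀ + y·S₁) is 24·xy − 72·y² = 24·(x − 3·y)(y), vanishing at (x:y) = (3:1) and (1:0).
M₁ = 3·S₀ + S₁ = [[0, 12], [0, -12]] = 12·[1, -1][0, 1]ᵀ and M₂ = S₀ = [[-4, 4], [2, -2]] = (-2)·[2, -1][1, -1]ᵀ, so take a₁ = [1, -1], b₁ = [0, 1], a₂ = [2, -1], b₂ = [1, -1].
Each slice is an integer combination of E₁ = a₁b₁ᵀ and E₂ = a₂b₂ᵀ: S₀ = −2·E₂, S₁ = 12·E₁ + 6·E₂, S₂ = −4·E₁ − 4·E₂; reading off coefficients, c₁ = [0, 12, -4] and c₂ = [-2, 6, -4].
Hence T = [1, -1] ⊗ [0, 1] ⊗ [0, 12, -4] + [2, -1] ⊗ [1, -1] ⊗ [-2, 6, -4], so rank(T) ≤ 2.
These bounds meet, so rank(T) = 2.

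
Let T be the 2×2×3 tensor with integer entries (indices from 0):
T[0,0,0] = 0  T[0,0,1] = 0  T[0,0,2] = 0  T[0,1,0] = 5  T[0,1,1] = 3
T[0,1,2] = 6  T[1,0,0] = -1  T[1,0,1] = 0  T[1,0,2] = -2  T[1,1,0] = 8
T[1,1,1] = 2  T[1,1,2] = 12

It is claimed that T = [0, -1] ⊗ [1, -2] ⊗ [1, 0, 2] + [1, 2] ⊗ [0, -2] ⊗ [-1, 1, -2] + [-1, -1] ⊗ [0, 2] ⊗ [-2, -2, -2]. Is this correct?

Reconstruct entry (0,1,0) from the claimed factors: Σₗ aₗ[0]bₗ[1]cₗ[0] = (0)·(-2)·(1) + (1)·(-2)·(-1) + (-1)·(2)·(-2) = 6, but T[0,1,0] = 5. The claim is false.

No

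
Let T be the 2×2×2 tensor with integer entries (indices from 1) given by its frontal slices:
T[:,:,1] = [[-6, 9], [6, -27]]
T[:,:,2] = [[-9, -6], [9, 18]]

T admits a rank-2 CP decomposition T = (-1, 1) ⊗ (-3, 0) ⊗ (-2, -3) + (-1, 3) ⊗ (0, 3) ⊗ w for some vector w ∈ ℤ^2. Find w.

Subtract the known terms from T to get the rank-1 residual R = (-1, 3) ⊗ (0, 3) ⊗ w, so R[i,j,k] = a[i]·b[j]·w[k]. Pick indices with nonzero a[1]·b[2] = (-1)·(3) = -3. Only the fibre through (1,2,·) is needed: R[1,2,:] = T[1,2,:] − Σₗ aₗ[1]bₗ[2]cₗ = [9, -6] − (-1)·(0)·(-2, -3) = [9, -6]. Then w[k] = R[1,2,k] / -3 for each k, giving w = [9, -6] / -3 = (-3, 2).

w = (-3, 2)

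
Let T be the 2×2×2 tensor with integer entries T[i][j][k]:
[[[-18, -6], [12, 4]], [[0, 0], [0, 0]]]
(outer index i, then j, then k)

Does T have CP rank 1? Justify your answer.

Yes

If T = a ⊗ b ⊗ c then every fibre of T is a multiple of the corresponding factor, so read the factors off the fibres through the nonzero entry T[0,0,0] = -18.
The mode-1 fibre T[:,0,0] = [-18, 0] gives a = (1, 0) (primitive direction); the mode-2 fibre T[0,:,0] = [-18, 12] gives b = (3, -2); then c[k] = T[0,0,k] / (a[0]·b[0]) = [-18, -6] / 3 = (-6, -2).
Expanding (1, 0) ⊗ (3, -2) ⊗ (-6, -2) reproduces all 8 entries of T, so T = (1, 0) ⊗ (3, -2) ⊗ (-6, -2) and rank(T) ≤ 1.
Equivalently every frontal slice T[:,:,k] is c[k] times the rank-1 matrix (1, 0) ⊗ (3, -2). So T has rank 1 (it is nonzero).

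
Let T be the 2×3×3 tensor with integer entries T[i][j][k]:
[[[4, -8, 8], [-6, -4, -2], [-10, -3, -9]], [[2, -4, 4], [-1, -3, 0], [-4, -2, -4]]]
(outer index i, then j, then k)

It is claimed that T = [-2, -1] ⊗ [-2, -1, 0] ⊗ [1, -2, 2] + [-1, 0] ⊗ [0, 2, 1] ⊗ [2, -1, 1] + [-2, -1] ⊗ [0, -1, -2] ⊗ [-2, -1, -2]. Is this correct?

Reconstruct entrywise from the claimed factors. For example, T[1,1,1] = -3 and Σₗ aₗ[1]bₗ[1]cₗ[1] = (-1)·(-1)·(-2) + (0)·(2)·(-1) + (-1)·(-1)·(-1) = -3; checking all 18 entries, every one matches. The claim holds.

Yes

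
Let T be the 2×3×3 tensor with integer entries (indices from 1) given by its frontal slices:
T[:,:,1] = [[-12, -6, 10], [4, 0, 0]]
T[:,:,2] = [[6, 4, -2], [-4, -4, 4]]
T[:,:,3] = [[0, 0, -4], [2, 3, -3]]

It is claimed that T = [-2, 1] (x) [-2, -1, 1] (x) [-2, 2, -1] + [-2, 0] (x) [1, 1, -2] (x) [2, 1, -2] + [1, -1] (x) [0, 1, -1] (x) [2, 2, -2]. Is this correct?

Yes

Reconstruct entrywise from the claimed factors. For example, T[1,3,2] = -2 and Σₗ aₗ[1]bₗ[3]cₗ[2] = (-2)·(1)·(2) + (-2)·(-2)·(1) + (1)·(-1)·(2) = -2; checking all 18 entries, every one matches. The claim holds.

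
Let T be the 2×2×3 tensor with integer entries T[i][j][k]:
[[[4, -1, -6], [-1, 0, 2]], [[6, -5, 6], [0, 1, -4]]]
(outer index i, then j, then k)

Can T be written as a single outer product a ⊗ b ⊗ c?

The mode-3 unfolding of T (rows indexed by k, columns by (i,j) = (0,0), (0,1), (1,0), (1,1)) is [[4, -1, 6, 0], [-1, 0, -5, 1], [-6, 2, 6, -4]].
There the 3×3 minor on rows k ∈ {0, 1, 2}, columns (i,j) ∈ {(0,0), (0,1), (1,0)} is det [[4, -1, 6], [-1, 0, -5], [-6, 2, 6]] = -8 ≠ 0, so this unfolding has rank ≥ 3; CP rank is at least every unfolding rank, so rank(T) ≥ 3.
In particular rank(T) ≥ 3 > 1, so T is not rank-1.

No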